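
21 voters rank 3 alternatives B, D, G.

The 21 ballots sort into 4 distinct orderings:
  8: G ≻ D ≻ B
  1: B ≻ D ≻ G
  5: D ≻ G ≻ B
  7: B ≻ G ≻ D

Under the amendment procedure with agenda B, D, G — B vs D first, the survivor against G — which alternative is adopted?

G

Round 1: B vs D — 8–13, D advances.
Round 2: D vs G — 6–15, G advances.
The agenda winner is G.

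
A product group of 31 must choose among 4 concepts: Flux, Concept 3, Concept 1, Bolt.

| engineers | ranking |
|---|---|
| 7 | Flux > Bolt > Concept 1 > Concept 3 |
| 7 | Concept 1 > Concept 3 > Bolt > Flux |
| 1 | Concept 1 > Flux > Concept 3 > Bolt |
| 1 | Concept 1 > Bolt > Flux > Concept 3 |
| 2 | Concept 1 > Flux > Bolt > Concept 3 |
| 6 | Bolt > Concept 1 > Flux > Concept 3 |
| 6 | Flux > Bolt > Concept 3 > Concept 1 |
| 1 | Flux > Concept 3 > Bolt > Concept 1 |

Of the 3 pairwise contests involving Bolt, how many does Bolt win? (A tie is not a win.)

Bolt against each rival (31 engineers):
Bolt vs Flux: Flux wins 17–14.
Bolt vs Concept 3: Bolt, 22–9.
Bolt vs Concept 1: 20 to 11, Bolt.
Bolt beats Concept 3, Concept 1; loses to Flux — 2 pairwise wins.

2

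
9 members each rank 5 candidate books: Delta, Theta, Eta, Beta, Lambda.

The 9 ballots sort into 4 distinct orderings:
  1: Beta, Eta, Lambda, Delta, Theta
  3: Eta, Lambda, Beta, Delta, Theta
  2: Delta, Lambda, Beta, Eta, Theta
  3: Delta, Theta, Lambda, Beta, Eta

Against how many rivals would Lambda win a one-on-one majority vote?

Lambda against each rival (9 members):
Lambda vs Delta: 4 to 5, Delta.
Lambda vs Theta: 6 to 3, Lambda.
Lambda vs Eta: Lambda, 5–4.
Lambda vs Beta: 8 to 1, Lambda.
Lambda beats Theta, Eta, Beta; loses to Delta — 3 pairwise wins.

3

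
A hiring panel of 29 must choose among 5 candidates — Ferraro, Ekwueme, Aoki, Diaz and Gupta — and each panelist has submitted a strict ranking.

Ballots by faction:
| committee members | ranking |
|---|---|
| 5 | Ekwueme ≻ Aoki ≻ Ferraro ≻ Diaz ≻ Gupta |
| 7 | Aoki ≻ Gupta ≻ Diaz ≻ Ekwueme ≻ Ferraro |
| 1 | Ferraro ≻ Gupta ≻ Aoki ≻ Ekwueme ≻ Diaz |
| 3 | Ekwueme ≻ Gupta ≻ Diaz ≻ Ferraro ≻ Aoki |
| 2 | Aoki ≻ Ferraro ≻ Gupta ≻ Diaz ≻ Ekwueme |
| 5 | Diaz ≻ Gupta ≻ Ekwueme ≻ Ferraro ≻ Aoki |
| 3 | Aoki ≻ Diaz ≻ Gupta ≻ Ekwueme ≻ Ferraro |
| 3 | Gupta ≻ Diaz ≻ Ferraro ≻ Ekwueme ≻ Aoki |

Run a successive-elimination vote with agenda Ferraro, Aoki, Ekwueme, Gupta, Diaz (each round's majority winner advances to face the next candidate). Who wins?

Gupta

Round 1: Ferraro vs Aoki — 12–17, Aoki advances.
Round 2: Aoki vs Ekwueme — 13–16, Ekwueme advances.
Round 3: Ekwueme vs Gupta — 8–21, Gupta advances.
Round 4: Gupta vs Diaz — 16–13, Gupta advances.
The agenda winner is Gupta.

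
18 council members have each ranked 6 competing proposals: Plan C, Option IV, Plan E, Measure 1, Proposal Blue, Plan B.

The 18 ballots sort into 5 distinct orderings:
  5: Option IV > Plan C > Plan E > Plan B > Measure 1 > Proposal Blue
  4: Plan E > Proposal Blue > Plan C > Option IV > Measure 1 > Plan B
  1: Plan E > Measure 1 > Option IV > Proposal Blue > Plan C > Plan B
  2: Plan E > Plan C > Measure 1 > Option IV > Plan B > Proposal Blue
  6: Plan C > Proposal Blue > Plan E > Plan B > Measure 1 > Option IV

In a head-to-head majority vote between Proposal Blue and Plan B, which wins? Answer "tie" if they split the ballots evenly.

Proposal Blue

Ballots ranking Proposal Blue above Plan B: 4 + 1 + 6 = 11.
Ballots ranking Plan B above Proposal Blue: 18 − 11 = 7.
Proposal Blue wins the head-to-head 11–7.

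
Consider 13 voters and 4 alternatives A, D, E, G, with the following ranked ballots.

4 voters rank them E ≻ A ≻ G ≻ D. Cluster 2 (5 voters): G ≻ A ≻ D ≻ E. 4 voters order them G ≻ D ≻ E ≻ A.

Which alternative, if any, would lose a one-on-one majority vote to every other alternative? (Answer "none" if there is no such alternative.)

Pairwise majorities:
A vs D: A, 9–4.
A vs E: 5 to 8, E.
A vs G: 4 for A, 9 for G — G by 9–4.
D vs E: 5+4 = 9 for D, 4 for E — D by 9–4.
D vs G: G, 13–0.
E vs G: E is ranked higher on 4 ballots, G on 9. G wins 9–4.
Every alternative wins at least one matchup (A beats D; D beats E; E beats A; G beats A), so there is no Condorcet loser.

none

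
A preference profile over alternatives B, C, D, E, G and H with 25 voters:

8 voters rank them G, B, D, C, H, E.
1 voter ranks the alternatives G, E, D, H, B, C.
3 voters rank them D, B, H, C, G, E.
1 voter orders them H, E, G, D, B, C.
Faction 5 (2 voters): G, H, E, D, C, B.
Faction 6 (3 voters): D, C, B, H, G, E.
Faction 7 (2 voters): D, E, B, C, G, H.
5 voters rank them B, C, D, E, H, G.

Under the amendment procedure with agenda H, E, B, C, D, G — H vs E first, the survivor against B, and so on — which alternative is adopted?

Round 1: H vs E — 17–8, H advances.
Round 2: H vs B — 4–21, B advances.
Round 3: B vs C — 20–5, B advances.
Round 4: B vs D — 13–12, B advances.
Round 5: B vs G — 13–12, B advances.
The agenda winner is B.

B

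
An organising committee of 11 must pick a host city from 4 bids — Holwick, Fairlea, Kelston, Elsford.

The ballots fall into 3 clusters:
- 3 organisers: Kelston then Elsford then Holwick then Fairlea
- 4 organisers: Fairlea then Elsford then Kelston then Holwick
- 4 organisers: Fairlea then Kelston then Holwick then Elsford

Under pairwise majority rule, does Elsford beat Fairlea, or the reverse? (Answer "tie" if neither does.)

Ballots ranking Elsford above Fairlea: 3.
Ballots ranking Fairlea above Elsford: 11 − 3 = 8.
Fairlea wins the head-to-head 8–3.

Fairlea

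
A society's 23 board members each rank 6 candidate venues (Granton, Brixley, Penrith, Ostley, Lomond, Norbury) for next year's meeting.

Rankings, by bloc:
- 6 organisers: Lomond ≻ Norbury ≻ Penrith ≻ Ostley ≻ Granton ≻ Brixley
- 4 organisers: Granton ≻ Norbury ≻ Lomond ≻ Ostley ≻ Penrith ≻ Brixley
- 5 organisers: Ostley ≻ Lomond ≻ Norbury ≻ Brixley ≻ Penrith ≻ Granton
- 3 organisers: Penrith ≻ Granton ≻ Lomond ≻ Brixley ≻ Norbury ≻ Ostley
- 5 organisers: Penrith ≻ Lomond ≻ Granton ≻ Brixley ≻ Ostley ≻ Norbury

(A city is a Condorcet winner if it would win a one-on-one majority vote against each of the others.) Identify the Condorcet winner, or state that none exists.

Head-to-head results (23 organisers):
Granton vs Brixley: Granton wins 18–5.
Granton vs Penrith: Penrith, 19–4.
Granton vs Ostley: Granton wins 12–11.
Granton–Lomond: Lomond 16–7.
Granton vs Norbury: Granton wins 12–11.
Brixley–Penrith: Penrith 18–5.
Brixley vs Ostley: Ostley, 15–8.
Brixley–Lomond: Lomond 23–0.
Brixley vs Norbury: Norbury, 15–8.
Penrith–Ostley: Penrith 14–9.
Penrith vs Lomond: Lomond wins 15–8.
Penrith vs Norbury: Norbury, 15–8.
Ostley vs Lomond: Lomond wins 18–5.
Ostley–Norbury: Norbury 13–10.
Lomond vs Norbury: Lomond, 19–4.
Lomond wins every pairwise contest, so Lomond is the Condorcet winner.

Lomond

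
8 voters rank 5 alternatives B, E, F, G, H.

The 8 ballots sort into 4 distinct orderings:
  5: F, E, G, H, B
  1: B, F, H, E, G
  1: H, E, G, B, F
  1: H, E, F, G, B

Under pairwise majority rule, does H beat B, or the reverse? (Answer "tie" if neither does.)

Ballots ranking H above B: 5 + 1 + 1 = 7.
Ballots ranking B above H: 8 − 7 = 1.
H wins the head-to-head 7–1.

H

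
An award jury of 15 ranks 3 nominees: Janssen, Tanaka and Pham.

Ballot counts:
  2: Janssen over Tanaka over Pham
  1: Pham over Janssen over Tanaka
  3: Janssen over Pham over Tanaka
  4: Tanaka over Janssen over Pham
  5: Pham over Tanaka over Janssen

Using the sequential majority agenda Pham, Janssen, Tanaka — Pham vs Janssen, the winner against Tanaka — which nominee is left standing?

Round 1: Pham vs Janssen — 6–9, Janssen advances.
Round 2: Janssen vs Tanaka — 6–9, Tanaka advances.
Tanaka survives the agenda.

Tanaka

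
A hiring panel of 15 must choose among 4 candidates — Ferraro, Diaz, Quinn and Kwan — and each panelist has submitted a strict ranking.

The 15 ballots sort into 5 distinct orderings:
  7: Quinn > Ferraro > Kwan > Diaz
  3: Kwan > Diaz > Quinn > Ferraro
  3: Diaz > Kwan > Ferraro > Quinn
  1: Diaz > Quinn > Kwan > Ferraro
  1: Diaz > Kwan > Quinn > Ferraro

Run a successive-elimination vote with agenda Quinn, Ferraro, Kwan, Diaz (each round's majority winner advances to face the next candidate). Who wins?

Diaz

Round 1: Quinn vs Ferraro — 12–3, Quinn advances.
Round 2: Quinn vs Kwan — 8–7, Quinn advances.
Round 3: Quinn vs Diaz — 7–8, Diaz advances.
The agenda winner is Diaz.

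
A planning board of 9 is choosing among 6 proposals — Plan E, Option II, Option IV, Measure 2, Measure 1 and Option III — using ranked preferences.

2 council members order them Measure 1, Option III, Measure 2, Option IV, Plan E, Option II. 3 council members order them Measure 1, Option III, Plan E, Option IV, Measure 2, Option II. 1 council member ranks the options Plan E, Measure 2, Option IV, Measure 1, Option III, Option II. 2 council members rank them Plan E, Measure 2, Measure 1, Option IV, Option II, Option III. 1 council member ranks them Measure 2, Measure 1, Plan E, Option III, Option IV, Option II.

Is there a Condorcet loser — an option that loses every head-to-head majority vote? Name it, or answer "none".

Head-to-head results (9 council members):
Plan E vs Option II: Plan E, 9–0.
Plan E vs Option IV: 7 to 2, Plan E.
Plan E vs Measure 2: Plan E, 6–3.
Plan E vs Measure 1: 1+2 = 3 for Plan E, 6 for Measure 1 — Measure 1 by 6–3.
Plan E vs Option III: 1+2+1 = 4 for Plan E, 5 for Option III — Option III by 5–4.
Option II vs Option IV: Option II preferred on 0 ballots; Option IV wins 9–0.
Option II vs Measure 2: Option II preferred on 0 ballots; Measure 2 wins 9–0.
Option II vs Measure 1: Option II preferred on 0 ballots; Measure 1 wins 9–0.
Option II vs Option III: Option III, 7–2.
Option IV vs Measure 2: Measure 2, 6–3.
Option IV–Measure 1: Measure 1 8–1.
Option IV vs Option III: 3 to 6, Option III.
Measure 2 vs Measure 1: Measure 1 wins 5–4.
Measure 2 vs Option III: Option III, 5–4.
Measure 1 vs Option III: 9 to 0, Measure 1.
Only Option II has no wins; Option II is the Condorcet loser.

Option II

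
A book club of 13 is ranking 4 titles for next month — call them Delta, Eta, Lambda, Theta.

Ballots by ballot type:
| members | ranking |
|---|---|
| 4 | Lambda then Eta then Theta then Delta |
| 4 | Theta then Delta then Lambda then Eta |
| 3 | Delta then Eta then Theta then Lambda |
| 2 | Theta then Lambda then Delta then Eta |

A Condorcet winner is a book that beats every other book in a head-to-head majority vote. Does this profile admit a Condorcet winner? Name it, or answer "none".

none

Head-to-head results (13 members):
Delta–Eta: Delta 9–4.
Delta vs Lambda: Delta, 7–6.
Delta vs Theta: Theta, 10–3.
Eta vs Lambda: Lambda wins 10–3.
Eta–Theta: Eta 7–6.
Lambda–Theta: Theta 9–4.
Each book drops at least one matchup (Delta loses to Theta; Eta loses to Delta; Lambda loses to Delta; Theta loses to Eta); the cycle Delta beats Eta beats Theta beats Delta rules out a Condorcet winner.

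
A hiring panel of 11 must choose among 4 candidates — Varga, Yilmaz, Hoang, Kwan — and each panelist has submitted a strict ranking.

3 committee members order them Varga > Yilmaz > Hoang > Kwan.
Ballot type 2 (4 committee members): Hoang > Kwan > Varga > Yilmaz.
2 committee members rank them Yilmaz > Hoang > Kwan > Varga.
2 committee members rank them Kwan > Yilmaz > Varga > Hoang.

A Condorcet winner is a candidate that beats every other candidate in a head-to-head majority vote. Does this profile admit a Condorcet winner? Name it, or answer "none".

none

Check each pair by majority over 11 ballots:
Varga vs Yilmaz: Varga wins 7–4.
Varga vs Hoang: Hoang wins 6–5.
Varga vs Kwan: Kwan wins 8–3.
Yilmaz vs Hoang: Yilmaz wins 7–4.
Yilmaz vs Kwan: Kwan wins 6–5.
Hoang–Kwan: Hoang 9–2.
Each candidate drops at least one matchup (Varga loses to Hoang; Yilmaz loses to Varga; Hoang loses to Yilmaz; Kwan loses to Hoang); the cycle Varga > Yilmaz > Hoang > Varga rules out a Condorcet winner.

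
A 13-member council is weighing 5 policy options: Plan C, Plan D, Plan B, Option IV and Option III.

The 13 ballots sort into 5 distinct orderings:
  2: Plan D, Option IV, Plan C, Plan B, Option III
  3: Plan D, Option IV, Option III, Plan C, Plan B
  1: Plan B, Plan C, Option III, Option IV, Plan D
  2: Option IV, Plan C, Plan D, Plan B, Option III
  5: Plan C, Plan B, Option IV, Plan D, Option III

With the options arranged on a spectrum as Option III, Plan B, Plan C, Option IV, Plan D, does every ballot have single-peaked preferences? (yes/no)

Axis positions: Option III=1, Plan B=2, Plan C=3, Option IV=4, Plan D=5.
Bloc 1 (peak Plan D at position 5): ranking walks positions 5-4-3-2-1, expanding outward from the peak — single-peaked.
Bloc 2: ranking walks positions 5-4-1-3-2; Option III is ranked above Plan C even though Plan C lies between Option III and the peak Plan D on the axis — preferences dip and rise again. Not single-peaked.
Bloc 3 (peak Plan B at position 2): ranking walks positions 2-3-1-4-5, expanding outward from the peak — single-peaked.
Bloc 4 (peak Option IV at position 4): ranking walks positions 4-3-5-2-1, expanding outward from the peak — single-peaked.
Bloc 5 (peak Plan C at position 3): ranking walks positions 3-2-4-5-1, expanding outward from the peak — single-peaked.
Bloc 2 violates single-peakedness, so the profile is not single-peaked on this axis.

no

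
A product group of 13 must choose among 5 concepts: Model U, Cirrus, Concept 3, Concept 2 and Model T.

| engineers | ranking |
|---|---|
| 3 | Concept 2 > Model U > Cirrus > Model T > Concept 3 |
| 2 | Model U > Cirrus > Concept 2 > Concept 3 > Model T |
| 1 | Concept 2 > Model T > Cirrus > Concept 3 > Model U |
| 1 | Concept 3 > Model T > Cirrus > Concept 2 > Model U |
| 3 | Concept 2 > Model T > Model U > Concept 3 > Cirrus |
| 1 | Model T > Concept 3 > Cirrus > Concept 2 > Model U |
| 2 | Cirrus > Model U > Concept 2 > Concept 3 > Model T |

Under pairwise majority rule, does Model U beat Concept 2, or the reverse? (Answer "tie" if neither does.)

Ballots ranking Model U above Concept 2: 2 + 2 = 4.
Ballots ranking Concept 2 above Model U: 13 − 4 = 9.
Concept 2 wins the head-to-head 9–4.

Concept 2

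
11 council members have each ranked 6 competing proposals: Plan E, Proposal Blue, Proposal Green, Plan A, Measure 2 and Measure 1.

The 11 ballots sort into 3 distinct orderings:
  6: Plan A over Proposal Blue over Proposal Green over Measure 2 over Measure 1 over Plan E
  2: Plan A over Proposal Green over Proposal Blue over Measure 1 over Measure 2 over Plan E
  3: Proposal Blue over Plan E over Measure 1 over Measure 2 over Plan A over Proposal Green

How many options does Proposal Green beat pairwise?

3

Proposal Green against each rival (11 council members):
Proposal Green vs Plan E: Proposal Green is ranked higher on 6+2 = 8 ballots, Plan E on 3. Proposal Green wins 8–3.
Proposal Green vs Proposal Blue: Proposal Green is ranked higher on 2 ballots, Proposal Blue on 9. Proposal Blue wins 9–2.
Proposal Green vs Plan A: Proposal Green preferred on 0 ballots; Plan A wins 11–0.
Proposal Green vs Measure 2: Proposal Green, 8–3.
Proposal Green vs Measure 1: 6+2 = 8 for Proposal Green, 3 for Measure 1 — Proposal Green by 8–3.
Proposal Green beats Plan E, Measure 2, Measure 1; loses to Proposal Blue, Plan A — 3 pairwise wins.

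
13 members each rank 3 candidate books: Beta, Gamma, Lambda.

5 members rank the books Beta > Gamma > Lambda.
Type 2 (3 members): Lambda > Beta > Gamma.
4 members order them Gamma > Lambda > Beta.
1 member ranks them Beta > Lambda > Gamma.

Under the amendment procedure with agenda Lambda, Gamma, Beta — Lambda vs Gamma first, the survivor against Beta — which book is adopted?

Beta

Round 1: Lambda vs Gamma — 4–9, Gamma advances.
Round 2: Gamma vs Beta — 4–9, Beta advances.
The agenda winner is Beta.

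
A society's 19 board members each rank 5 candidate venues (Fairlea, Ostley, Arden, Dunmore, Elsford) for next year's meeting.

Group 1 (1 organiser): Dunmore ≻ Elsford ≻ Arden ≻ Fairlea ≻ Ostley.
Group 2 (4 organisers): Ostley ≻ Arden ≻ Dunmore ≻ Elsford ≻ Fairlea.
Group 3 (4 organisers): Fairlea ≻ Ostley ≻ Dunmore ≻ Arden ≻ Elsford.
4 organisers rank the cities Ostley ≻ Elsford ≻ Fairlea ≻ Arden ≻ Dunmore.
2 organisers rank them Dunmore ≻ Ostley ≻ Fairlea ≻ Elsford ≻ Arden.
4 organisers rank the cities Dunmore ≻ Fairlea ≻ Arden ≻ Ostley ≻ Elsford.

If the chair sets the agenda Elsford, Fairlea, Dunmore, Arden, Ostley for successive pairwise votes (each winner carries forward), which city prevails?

Ostley

Round 1: Elsford vs Fairlea — 9–10, Fairlea advances.
Round 2: Fairlea vs Dunmore — 8–11, Dunmore advances.
Round 3: Dunmore vs Arden — 11–8, Dunmore advances.
Round 4: Dunmore vs Ostley — 7–12, Ostley advances.
The agenda winner is Ostley.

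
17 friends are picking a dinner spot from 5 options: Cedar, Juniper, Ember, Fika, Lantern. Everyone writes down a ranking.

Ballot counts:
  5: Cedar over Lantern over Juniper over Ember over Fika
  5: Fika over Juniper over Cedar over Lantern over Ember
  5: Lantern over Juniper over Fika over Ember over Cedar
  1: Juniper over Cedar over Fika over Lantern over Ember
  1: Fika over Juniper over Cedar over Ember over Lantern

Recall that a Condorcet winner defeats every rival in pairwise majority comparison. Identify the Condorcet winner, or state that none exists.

none

Head-to-head results (17 friends):
Cedar vs Juniper: 5 to 12, Juniper.
Cedar vs Ember: Cedar wins 12–5.
Cedar vs Fika: Cedar preferred on 5+1 = 6 ballots; Fika wins 11–6.
Cedar vs Lantern: 5+5+1+1 = 12 for Cedar, 5 for Lantern — Cedar by 12–5.
Juniper vs Ember: Juniper preferred on 5+5+5+1+1 = 17 ballots; Juniper wins 17–0.
Juniper vs Fika: Juniper wins 11–6.
Juniper vs Lantern: 7 to 10, Lantern.
Ember–Fika: Fika 12–5.
Ember vs Lantern: 1 for Ember, 16 for Lantern — Lantern by 16–1.
Fika vs Lantern: Lantern wins 10–7.
Every restaurant loses at least once (Cedar loses to Juniper; Juniper loses to Lantern; Ember loses to Cedar; Fika loses to Juniper; Lantern loses to Cedar). The majority relation contains the cycle Cedar → Lantern → Juniper → Cedar, so there is no Condorcet winner.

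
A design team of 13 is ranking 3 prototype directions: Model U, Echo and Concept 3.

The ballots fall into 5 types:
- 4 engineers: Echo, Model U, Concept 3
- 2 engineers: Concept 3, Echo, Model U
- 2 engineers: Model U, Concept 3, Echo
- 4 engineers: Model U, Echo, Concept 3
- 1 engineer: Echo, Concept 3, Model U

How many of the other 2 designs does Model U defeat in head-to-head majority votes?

1

Model U against each rival (13 engineers):
Model U vs Echo: Echo wins 7–6.
Model U vs Concept 3: Model U wins 10–3.
Model U beats Concept 3; loses to Echo — 1 pairwise win.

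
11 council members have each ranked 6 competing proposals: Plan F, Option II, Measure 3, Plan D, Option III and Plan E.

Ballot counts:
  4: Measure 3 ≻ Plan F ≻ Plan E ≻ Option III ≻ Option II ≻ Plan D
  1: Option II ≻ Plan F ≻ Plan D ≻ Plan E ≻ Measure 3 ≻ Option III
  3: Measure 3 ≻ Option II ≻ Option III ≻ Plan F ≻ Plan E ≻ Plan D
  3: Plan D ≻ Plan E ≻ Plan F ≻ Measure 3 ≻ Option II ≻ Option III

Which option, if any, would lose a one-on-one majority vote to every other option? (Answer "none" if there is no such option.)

Plan D

Head-to-head results (11 council members):
Plan F vs Option II: Plan F, 7–4.
Plan F vs Measure 3: 4 to 7, Measure 3.
Plan F vs Plan D: 8 to 3, Plan F.
Plan F vs Option III: Plan F wins 8–3.
Plan F vs Plan E: Plan F preferred on 4+1+3 = 8 ballots; Plan F wins 8–3.
Option II vs Measure 3: 1 to 10, Measure 3.
Option II–Plan D: Option II 8–3.
Option II vs Option III: Option II, 7–4.
Option II vs Plan E: 1+3 = 4 for Option II, 7 for Plan E — Plan E by 7–4.
Measure 3 vs Plan D: 7 to 4, Measure 3.
Measure 3 vs Option III: Measure 3 wins 11–0.
Measure 3 vs Plan E: Measure 3, 7–4.
Plan D vs Option III: 1+3 = 4 for Plan D, 7 for Option III — Option III by 7–4.
Plan D vs Plan E: Plan D is ranked higher on 1+3 = 4 ballots, Plan E on 7. Plan E wins 7–4.
Option III vs Plan E: 3 for Option III, 8 for Plan E — Plan E by 8–3.
Only Plan D has no wins; Plan D is the Condorcet loser.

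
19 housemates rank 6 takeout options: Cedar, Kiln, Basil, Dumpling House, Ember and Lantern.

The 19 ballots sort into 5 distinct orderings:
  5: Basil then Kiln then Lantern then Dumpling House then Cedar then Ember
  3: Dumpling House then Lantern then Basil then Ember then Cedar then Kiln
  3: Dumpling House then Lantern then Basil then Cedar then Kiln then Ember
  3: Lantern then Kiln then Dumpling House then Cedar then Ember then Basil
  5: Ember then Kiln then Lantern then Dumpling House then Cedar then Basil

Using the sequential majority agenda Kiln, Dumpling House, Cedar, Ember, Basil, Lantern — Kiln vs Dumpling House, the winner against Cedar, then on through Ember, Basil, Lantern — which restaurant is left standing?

Round 1: Kiln vs Dumpling House — 13–6, Kiln advances.
Round 2: Kiln vs Cedar — 13–6, Kiln advances.
Round 3: Kiln vs Ember — 11–8, Kiln advances.
Round 4: Kiln vs Basil — 8–11, Basil advances.
Round 5: Basil vs Lantern — 5–14, Lantern advances.
The agenda winner is Lantern.

Lantern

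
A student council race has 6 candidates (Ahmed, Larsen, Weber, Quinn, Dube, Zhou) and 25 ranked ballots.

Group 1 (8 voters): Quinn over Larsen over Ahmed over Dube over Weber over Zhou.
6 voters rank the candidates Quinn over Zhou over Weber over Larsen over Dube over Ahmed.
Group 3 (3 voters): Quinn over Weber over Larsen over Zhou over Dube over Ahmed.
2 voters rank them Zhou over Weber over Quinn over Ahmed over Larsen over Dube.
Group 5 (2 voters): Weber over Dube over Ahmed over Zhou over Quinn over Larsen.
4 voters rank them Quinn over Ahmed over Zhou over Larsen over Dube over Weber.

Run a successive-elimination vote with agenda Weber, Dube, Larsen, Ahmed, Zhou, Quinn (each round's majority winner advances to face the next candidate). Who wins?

Quinn

Round 1: Weber vs Dube — 13–12, Weber advances.
Round 2: Weber vs Larsen — 13–12, Weber advances.
Round 3: Weber vs Ahmed — 13–12, Weber advances.
Round 4: Weber vs Zhou — 13–12, Weber advances.
Round 5: Weber vs Quinn — 4–21, Quinn advances.
The agenda winner is Quinn.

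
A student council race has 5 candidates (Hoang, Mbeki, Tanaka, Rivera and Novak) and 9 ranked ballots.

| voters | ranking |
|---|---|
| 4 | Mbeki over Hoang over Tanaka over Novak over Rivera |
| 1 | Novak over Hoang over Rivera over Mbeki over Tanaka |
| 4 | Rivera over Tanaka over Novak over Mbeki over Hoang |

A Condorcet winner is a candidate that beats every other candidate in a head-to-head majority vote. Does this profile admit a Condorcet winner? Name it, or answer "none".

Check each pair by majority over 9 ballots:
Hoang–Mbeki: Mbeki 8–1.
Hoang–Tanaka: Hoang 5–4.
Hoang vs Rivera: Hoang wins 5–4.
Hoang–Novak: Novak 5–4.
Mbeki vs Tanaka: Mbeki wins 5–4.
Mbeki vs Rivera: Rivera, 5–4.
Mbeki–Novak: Novak 5–4.
Tanaka–Rivera: Rivera 5–4.
Tanaka vs Novak: Tanaka wins 8–1.
Rivera vs Novak: Novak wins 5–4.
Each candidate drops at least one matchup (Hoang loses to Mbeki; Mbeki loses to Rivera; Tanaka loses to Hoang; Rivera loses to Hoang; Novak loses to Tanaka); the cycle Hoang beats Tanaka beats Novak beats Hoang rules out a Condorcet winner.

none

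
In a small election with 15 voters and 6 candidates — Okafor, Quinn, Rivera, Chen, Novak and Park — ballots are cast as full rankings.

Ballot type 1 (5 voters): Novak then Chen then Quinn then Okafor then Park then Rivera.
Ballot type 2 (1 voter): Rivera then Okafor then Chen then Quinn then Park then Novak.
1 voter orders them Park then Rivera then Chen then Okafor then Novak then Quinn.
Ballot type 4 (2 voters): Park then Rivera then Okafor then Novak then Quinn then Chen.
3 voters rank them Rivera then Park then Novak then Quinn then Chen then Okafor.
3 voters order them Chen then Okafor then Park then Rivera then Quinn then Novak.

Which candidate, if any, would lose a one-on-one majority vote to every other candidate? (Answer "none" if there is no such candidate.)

none

Head-to-head results (15 voters):
Okafor vs Quinn: 7 to 8, Quinn.
Okafor–Rivera: Okafor 8–7.
Okafor vs Chen: Okafor preferred on 1+2 = 3 ballots; Chen wins 12–3.
Okafor vs Novak: 1+1+2+3 = 7 for Okafor, 8 for Novak — Novak by 8–7.
Okafor vs Park: 9 to 6, Okafor.
Quinn vs Rivera: Quinn is ranked higher on 5 ballots, Rivera on 10. Rivera wins 10–5.
Quinn vs Chen: Chen, 10–5.
Quinn vs Novak: 1+3 = 4 for Quinn, 11 for Novak — Novak by 11–4.
Quinn vs Park: Park, 9–6.
Rivera–Chen: Chen 8–7.
Rivera vs Novak: 1+1+2+3+3 = 10 for Rivera, 5 for Novak — Rivera by 10–5.
Rivera vs Park: Rivera is ranked higher on 1+3 = 4 ballots, Park on 11. Park wins 11–4.
Chen–Novak: Novak 10–5.
Chen–Park: Chen 9–6.
Novak vs Park: 5 for Novak, 10 for Park — Park by 10–5.
No candidate is winless: Okafor beats Rivera; Quinn beats Okafor; Rivera beats Quinn; Chen beats Okafor; Novak beats Okafor; Park beats Quinn. There is no Condorcet loser.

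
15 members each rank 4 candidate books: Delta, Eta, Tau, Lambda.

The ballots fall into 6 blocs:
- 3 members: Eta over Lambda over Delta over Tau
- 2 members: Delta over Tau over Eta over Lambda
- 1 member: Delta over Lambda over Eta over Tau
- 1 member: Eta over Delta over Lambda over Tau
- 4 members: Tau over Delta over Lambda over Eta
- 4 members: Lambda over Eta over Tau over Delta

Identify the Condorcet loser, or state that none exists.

none

Head-to-head results (15 members):
Delta vs Eta: Eta, 8–7.
Delta vs Tau: 7 to 8, Tau.
Delta vs Lambda: Delta, 8–7.
Eta vs Tau: 9 to 6, Eta.
Eta vs Lambda: Eta is ranked higher on 3+2+1 = 6 ballots, Lambda on 9. Lambda wins 9–6.
Tau vs Lambda: Tau preferred on 2+4 = 6 ballots; Lambda wins 9–6.
Each book has at least one pairwise win (Delta beats Lambda; Eta beats Delta; Tau beats Delta; Lambda beats Eta) — no Condorcet loser.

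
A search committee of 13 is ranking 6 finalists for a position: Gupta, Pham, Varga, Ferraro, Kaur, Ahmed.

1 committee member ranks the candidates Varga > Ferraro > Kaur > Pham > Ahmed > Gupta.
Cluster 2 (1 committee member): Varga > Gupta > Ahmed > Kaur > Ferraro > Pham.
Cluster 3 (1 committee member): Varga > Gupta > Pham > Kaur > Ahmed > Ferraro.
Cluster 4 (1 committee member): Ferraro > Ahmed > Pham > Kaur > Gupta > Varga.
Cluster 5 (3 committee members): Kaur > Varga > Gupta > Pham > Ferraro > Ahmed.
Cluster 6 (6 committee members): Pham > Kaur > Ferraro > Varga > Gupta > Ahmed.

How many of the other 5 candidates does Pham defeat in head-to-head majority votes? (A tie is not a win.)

Pham against each rival (13 committee members):
Pham vs Gupta: 8 to 5, Pham.
Pham vs Varga: Pham wins 7–6.
Pham vs Ferraro: Pham wins 10–3.
Pham vs Kaur: 8 to 5, Pham.
Pham–Ahmed: Pham 11–2.
Pham beats Gupta, Varga, Ferraro, Kaur, Ahmed — 5 pairwise wins.

5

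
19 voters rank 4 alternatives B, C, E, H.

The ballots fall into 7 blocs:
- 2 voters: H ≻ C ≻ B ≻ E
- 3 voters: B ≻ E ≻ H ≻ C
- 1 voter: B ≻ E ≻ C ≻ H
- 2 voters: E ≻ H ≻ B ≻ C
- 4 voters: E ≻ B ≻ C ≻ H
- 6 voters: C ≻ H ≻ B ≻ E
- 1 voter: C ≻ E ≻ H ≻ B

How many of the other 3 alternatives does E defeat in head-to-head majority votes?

E against each rival (19 voters):
E vs B: 2+4+1 = 7 for E, 12 for B — B by 12–7.
E vs C: 10 to 9, E.
E vs H: 3+1+2+4+1 = 11 for E, 8 for H — E by 11–8.
E beats C, H; loses to B — 2 pairwise wins.

2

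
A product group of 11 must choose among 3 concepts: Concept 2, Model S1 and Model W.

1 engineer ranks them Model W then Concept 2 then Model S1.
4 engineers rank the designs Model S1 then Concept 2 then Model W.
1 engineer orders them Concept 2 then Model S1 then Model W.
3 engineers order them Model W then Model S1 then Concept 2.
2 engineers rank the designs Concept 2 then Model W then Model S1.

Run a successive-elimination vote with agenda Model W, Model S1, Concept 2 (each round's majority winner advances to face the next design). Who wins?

Concept 2

Round 1: Model W vs Model S1 — 6–5, Model W advances.
Round 2: Model W vs Concept 2 — 4–7, Concept 2 advances.
The agenda winner is Concept 2.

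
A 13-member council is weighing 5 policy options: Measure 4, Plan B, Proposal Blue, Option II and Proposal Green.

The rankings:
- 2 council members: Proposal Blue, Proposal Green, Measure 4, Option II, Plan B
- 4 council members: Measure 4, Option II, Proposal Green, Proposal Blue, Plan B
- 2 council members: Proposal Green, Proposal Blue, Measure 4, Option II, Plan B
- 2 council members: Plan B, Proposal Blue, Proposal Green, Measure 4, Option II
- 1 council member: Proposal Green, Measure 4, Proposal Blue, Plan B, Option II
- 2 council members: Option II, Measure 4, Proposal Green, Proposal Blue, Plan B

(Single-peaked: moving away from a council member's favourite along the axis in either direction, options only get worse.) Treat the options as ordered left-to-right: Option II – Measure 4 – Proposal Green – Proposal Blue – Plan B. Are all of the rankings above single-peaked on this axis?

yes

Axis positions: Option II=1, Measure 4=2, Proposal Green=3, Proposal Blue=4, Plan B=5.
Group 1 (peak Proposal Blue at position 4): ranking walks positions 4-3-2-1-5, expanding outward from the peak — single-peaked.
Group 2 (peak Measure 4 at position 2): ranking walks positions 2-1-3-4-5, expanding outward from the peak — single-peaked.
Group 3 (peak Proposal Green at position 3): ranking walks positions 3-4-2-1-5, expanding outward from the peak — single-peaked.
Group 4 (peak Plan B at position 5): ranking walks positions 5-4-3-2-1, expanding outward from the peak — single-peaked.
Group 5 (peak Proposal Green at position 3): ranking walks positions 3-2-4-5-1, expanding outward from the peak — single-peaked.
Group 6 (peak Option II at position 1): ranking walks positions 1-2-3-4-5, expanding outward from the peak — single-peaked.
Every ranking is single-peaked on this axis.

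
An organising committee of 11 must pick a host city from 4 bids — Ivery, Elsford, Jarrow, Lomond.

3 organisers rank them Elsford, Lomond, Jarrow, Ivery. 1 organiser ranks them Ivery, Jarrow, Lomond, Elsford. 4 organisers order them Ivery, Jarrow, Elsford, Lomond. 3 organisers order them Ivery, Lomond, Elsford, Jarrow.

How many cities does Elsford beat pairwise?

2

Elsford against each rival (11 organisers):
Elsford–Ivery: Ivery 8–3.
Elsford vs Jarrow: Elsford, 6–5.
Elsford vs Lomond: 7 to 4, Elsford.
Elsford beats Jarrow, Lomond; loses to Ivery — 2 pairwise wins.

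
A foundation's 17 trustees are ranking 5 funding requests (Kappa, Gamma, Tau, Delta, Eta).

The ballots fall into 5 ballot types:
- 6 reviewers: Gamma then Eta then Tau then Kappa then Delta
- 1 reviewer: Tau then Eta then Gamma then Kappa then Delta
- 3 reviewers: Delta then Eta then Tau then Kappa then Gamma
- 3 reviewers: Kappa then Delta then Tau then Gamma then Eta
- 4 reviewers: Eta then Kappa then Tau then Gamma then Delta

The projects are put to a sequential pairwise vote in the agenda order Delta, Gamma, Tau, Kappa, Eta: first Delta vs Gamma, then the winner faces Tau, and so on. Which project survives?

Eta

Round 1: Delta vs Gamma — 6–11, Gamma advances.
Round 2: Gamma vs Tau — 6–11, Tau advances.
Round 3: Tau vs Kappa — 10–7, Tau advances.
Round 4: Tau vs Eta — 4–13, Eta advances.
The agenda winner is Eta.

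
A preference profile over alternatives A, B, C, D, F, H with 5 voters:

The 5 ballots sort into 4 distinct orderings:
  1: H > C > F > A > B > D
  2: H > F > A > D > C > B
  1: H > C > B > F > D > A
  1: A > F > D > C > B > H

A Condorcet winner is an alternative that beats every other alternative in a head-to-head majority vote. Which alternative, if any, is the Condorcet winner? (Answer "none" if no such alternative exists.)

H

Check each pair by majority over 5 ballots:
A vs B: A wins 4–1.
A vs C: A wins 3–2.
A–D: A 4–1.
A vs F: F, 4–1.
A vs H: 1 for A, 4 for H — H by 4–1.
B–C: C 5–0.
B vs D: 2 to 3, D.
B vs F: F wins 4–1.
B vs H: 1 to 4, H.
C vs D: 1+1 = 2 for C, 3 for D — D by 3–2.
C vs F: 1+1 = 2 for C, 3 for F — F by 3–2.
C vs H: C is ranked higher on 1 ballot, H on 4. H wins 4–1.
D–F: F 5–0.
D–H: H 4–1.
F vs H: H, 4–1.
Only H has no losses; H is the Condorcet winner.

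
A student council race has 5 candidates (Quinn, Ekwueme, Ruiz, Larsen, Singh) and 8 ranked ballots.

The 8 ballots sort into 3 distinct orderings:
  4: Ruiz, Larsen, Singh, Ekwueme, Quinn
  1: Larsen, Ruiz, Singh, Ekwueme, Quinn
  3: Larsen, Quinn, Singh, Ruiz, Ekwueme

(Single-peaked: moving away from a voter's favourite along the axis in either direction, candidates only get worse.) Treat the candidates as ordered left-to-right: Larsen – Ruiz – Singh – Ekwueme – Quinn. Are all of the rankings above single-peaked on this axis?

no

Axis positions: Larsen=1, Ruiz=2, Singh=3, Ekwueme=4, Quinn=5.
Bloc 1 (peak Ruiz at position 2): ranking walks positions 2-1-3-4-5, expanding outward from the peak — single-peaked.
Bloc 2 (peak Larsen at position 1): ranking walks positions 1-2-3-4-5, expanding outward from the peak — single-peaked.
Bloc 3: ranking walks positions 1-5-3-2-4; Quinn is ranked above Ruiz even though Ruiz lies between Quinn and the peak Larsen on the axis — preferences dip and rise again. Not single-peaked.
Bloc 3 violates single-peakedness, so the profile is not single-peaked on this axis.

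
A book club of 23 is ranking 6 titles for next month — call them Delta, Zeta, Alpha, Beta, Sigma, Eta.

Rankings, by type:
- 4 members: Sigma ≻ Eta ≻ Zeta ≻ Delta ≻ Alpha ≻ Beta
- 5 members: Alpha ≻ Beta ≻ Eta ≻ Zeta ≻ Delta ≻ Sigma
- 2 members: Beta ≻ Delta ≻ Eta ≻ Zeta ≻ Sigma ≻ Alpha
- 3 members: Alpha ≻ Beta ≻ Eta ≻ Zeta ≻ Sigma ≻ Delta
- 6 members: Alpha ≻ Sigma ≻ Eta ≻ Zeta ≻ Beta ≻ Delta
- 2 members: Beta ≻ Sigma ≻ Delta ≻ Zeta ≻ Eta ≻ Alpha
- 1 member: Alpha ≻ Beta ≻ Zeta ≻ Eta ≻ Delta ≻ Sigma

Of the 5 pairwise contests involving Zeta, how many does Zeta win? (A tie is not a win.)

1

Zeta against each rival (23 members):
Zeta vs Delta: 19 to 4, Zeta.
Zeta–Alpha: Alpha 15–8.
Zeta vs Beta: Zeta preferred on 4+6 = 10 ballots; Beta wins 13–10.
Zeta vs Sigma: Zeta preferred on 5+2+3+1 = 11 ballots; Sigma wins 12–11.
Zeta vs Eta: Eta, 20–3.
Zeta beats Delta; loses to Alpha, Beta, Sigma, Eta — 1 pairwise win.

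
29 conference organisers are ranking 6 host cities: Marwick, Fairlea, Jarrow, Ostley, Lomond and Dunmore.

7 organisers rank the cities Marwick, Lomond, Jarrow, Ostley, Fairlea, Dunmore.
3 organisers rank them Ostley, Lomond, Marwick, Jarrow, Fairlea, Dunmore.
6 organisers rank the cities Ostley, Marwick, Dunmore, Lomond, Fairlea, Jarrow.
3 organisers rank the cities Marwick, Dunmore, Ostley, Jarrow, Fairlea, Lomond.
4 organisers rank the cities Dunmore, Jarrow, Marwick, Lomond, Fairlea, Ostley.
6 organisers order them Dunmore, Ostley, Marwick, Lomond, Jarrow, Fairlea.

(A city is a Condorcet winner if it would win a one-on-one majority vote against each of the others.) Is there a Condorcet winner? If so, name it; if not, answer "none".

Check each pair by majority over 29 ballots:
Marwick vs Fairlea: Marwick preferred on 7+3+6+3+4+6 = 29 ballots; Marwick wins 29–0.
Marwick vs Jarrow: Marwick preferred on 7+3+6+3+6 = 25 ballots; Marwick wins 25–4.
Marwick vs Ostley: 14 to 15, Ostley.
Marwick vs Lomond: 7+6+3+4+6 = 26 for Marwick, 3 for Lomond — Marwick by 26–3.
Marwick vs Dunmore: Marwick is ranked higher on 7+3+6+3 = 19 ballots, Dunmore on 10. Marwick wins 19–10.
Fairlea vs Jarrow: 6 for Fairlea, 23 for Jarrow — Jarrow by 23–6.
Fairlea vs Ostley: Fairlea is ranked higher on 4 ballots, Ostley on 25. Ostley wins 25–4.
Fairlea vs Lomond: 3 for Fairlea, 26 for Lomond — Lomond by 26–3.
Fairlea vs Dunmore: 7+3 = 10 for Fairlea, 19 for Dunmore — Dunmore by 19–10.
Jarrow vs Ostley: Jarrow is ranked higher on 7+4 = 11 ballots, Ostley on 18. Ostley wins 18–11.
Jarrow vs Lomond: 7 to 22, Lomond.
Jarrow vs Dunmore: 10 to 19, Dunmore.
Ostley vs Lomond: Ostley is ranked higher on 3+6+3+6 = 18 ballots, Lomond on 11. Ostley wins 18–11.
Ostley vs Dunmore: 16 to 13, Ostley.
Lomond vs Dunmore: Lomond is ranked higher on 7+3 = 10 ballots, Dunmore on 19. Dunmore wins 19–10.
Only Ostley has no losses; Ostley is the Condorcet winner.

Ostley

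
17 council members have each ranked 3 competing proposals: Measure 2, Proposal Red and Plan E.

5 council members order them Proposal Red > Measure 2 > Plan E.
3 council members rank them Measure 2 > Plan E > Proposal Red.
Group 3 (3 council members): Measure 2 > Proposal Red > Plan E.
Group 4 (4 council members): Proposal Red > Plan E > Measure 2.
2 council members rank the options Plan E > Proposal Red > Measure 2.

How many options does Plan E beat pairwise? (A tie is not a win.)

Plan E against each rival (17 council members):
Plan E vs Measure 2: 4+2 = 6 for Plan E, 11 for Measure 2 — Measure 2 by 11–6.
Plan E–Proposal Red: Proposal Red 12–5.
Plan E beats no one; loses to Measure 2, Proposal Red — 0 pairwise wins.

0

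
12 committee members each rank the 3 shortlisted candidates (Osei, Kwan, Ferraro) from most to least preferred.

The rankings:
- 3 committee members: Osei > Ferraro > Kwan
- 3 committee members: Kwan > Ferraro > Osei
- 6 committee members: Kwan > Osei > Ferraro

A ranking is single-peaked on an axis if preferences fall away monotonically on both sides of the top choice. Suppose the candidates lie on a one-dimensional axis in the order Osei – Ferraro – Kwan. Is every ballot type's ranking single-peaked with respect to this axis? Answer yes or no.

Axis positions: Osei=1, Ferraro=2, Kwan=3.
Ballot type 1 (peak Osei at position 1): ranking walks positions 1-2-3, expanding outward from the peak — single-peaked.
Ballot type 2 (peak Kwan at position 3): ranking walks positions 3-2-1, expanding outward from the peak — single-peaked.
Ballot type 3: ranking walks positions 3-1-2; Osei is ranked above Ferraro even though Ferraro lies between Osei and the peak Kwan on the axis — preferences dip and rise again. Not single-peaked.
Ballot type 3 violates single-peakedness, so the profile is not single-peaked on this axis.

no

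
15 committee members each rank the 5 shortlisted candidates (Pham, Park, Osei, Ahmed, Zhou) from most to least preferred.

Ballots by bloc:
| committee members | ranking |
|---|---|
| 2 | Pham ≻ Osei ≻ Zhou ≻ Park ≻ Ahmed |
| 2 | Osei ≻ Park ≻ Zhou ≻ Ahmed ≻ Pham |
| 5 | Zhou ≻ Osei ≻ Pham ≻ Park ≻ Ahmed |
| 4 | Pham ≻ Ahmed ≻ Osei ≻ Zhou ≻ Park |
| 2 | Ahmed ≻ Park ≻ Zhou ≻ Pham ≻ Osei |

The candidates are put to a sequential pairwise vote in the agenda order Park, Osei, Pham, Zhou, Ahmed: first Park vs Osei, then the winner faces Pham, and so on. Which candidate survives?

Zhou

Round 1: Park vs Osei — 2–13, Osei advances.
Round 2: Osei vs Pham — 7–8, Pham advances.
Round 3: Pham vs Zhou — 6–9, Zhou advances.
Round 4: Zhou vs Ahmed — 9–6, Zhou advances.
The agenda winner is Zhou.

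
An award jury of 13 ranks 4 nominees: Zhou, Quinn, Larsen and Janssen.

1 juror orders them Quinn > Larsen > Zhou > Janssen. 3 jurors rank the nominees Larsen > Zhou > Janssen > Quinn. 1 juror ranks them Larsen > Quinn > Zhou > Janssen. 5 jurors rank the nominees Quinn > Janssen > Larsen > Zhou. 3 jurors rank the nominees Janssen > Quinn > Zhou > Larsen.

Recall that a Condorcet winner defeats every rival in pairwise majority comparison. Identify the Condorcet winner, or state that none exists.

Quinn

Pairwise majorities:
Zhou–Quinn: Quinn 10–3.
Zhou vs Larsen: Larsen wins 10–3.
Zhou–Janssen: Janssen 8–5.
Quinn–Larsen: Quinn 9–4.
Quinn vs Janssen: Quinn, 7–6.
Larsen–Janssen: Janssen 8–5.
Quinn wins every pairwise contest, so Quinn is the Condorcet winner.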